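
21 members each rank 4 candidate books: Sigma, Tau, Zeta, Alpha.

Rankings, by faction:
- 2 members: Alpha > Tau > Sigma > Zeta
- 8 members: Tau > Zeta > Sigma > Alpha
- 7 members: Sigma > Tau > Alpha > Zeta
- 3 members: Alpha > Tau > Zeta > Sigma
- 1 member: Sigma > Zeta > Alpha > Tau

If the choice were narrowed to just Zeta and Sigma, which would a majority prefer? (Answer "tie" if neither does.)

Zeta

Ballots ranking Zeta above Sigma: 8 + 3 = 11.
Ballots ranking Sigma above Zeta: 21 − 11 = 10.
Zeta wins the head-to-head 11–10.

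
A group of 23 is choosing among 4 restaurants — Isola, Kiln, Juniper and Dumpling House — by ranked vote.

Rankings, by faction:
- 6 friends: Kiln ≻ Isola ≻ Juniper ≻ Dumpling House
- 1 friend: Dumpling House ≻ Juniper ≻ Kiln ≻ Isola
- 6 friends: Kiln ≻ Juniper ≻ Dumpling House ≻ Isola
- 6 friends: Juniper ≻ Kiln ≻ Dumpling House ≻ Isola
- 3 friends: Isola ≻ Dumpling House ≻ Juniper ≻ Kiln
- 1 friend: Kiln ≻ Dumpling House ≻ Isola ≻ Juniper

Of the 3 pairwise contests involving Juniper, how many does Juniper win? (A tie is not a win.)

2

Juniper against each rival (23 friends):
Juniper–Isola: Juniper 13–10.
Juniper vs Kiln: Kiln, 13–10.
Juniper–Dumpling House: Juniper 18–5.
Juniper beats Isola, Dumpling House; loses to Kiln — 2 pairwise wins.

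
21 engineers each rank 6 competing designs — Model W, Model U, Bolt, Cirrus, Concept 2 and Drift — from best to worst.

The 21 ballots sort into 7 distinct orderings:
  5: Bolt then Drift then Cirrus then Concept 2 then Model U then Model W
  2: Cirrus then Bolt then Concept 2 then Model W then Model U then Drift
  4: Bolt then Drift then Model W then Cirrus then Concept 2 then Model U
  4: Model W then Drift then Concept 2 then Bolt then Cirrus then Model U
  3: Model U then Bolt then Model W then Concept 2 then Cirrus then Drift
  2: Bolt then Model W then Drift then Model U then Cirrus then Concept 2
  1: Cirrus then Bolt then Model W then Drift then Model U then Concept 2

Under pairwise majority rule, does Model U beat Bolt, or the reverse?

Ballots ranking Model U above Bolt: 3.
Ballots ranking Bolt above Model U: 21 − 3 = 18.
Bolt wins the head-to-head 18–3.

Bolt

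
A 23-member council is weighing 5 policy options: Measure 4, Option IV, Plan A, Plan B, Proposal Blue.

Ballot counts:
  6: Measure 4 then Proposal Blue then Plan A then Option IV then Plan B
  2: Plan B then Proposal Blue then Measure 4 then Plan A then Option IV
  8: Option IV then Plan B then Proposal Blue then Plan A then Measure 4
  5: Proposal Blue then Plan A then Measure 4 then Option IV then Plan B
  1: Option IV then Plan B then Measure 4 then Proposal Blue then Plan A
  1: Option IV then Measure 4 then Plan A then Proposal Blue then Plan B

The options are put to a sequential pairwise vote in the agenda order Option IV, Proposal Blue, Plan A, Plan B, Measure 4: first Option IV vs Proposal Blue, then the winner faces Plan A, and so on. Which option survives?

Round 1: Option IV vs Proposal Blue — 10–13, Proposal Blue advances.
Round 2: Proposal Blue vs Plan A — 22–1, Proposal Blue advances.
Round 3: Proposal Blue vs Plan B — 12–11, Proposal Blue advances.
Round 4: Proposal Blue vs Measure 4 — 15–8, Proposal Blue advances.
The agenda winner is Proposal Blue.

Proposal Blue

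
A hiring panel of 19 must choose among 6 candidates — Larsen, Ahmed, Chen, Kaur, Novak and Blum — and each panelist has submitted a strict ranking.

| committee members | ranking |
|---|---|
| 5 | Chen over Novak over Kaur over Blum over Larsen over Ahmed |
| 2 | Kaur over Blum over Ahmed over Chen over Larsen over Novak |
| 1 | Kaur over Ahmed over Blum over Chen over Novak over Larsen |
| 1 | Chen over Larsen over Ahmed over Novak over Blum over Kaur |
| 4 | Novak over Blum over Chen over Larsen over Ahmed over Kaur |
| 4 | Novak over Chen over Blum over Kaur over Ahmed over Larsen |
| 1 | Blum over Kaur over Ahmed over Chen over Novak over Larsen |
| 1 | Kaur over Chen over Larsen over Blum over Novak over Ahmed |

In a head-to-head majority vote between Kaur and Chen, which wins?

Chen

Ballots ranking Kaur above Chen: 2 + 1 + 1 + 1 = 5.
Ballots ranking Chen above Kaur: 19 − 5 = 14.
Chen wins the head-to-head 14–5.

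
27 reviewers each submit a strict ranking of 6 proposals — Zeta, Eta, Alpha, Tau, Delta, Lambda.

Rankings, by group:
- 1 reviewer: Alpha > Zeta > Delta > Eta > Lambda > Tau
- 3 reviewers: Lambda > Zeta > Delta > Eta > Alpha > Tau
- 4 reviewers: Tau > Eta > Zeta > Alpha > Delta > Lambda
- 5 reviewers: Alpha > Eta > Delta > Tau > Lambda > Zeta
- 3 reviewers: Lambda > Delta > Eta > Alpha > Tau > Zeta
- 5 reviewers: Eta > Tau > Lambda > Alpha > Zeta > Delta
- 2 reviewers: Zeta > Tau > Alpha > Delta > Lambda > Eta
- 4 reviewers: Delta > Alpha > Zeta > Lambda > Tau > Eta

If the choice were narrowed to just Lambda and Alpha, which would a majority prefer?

Alpha

Ballots ranking Lambda above Alpha: 3 + 3 + 5 = 11.
Ballots ranking Alpha above Lambda: 27 − 11 = 16.
Alpha wins the head-to-head 16–11.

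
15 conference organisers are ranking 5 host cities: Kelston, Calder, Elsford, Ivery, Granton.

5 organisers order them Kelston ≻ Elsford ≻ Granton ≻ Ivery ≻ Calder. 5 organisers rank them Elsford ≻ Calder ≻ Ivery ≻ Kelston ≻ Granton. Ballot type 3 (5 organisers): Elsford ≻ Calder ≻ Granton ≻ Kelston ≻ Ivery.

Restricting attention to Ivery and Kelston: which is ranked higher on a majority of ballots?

Kelston

Ballots ranking Ivery above Kelston: 5.
Ballots ranking Kelston above Ivery: 15 − 5 = 10.
Kelston wins the head-to-head 10–5.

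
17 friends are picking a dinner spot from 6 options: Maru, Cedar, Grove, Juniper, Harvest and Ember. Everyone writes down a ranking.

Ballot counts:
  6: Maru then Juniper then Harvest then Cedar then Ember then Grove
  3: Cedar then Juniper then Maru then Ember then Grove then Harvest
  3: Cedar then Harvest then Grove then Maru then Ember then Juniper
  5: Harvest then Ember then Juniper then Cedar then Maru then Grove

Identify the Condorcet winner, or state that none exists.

Head-to-head results (17 friends):
Maru vs Cedar: Maru is ranked higher on 6 ballots, Cedar on 11. Cedar wins 11–6.
Maru vs Grove: 6+3+5 = 14 for Maru, 3 for Grove — Maru by 14–3.
Maru vs Juniper: 9 to 8, Maru.
Maru vs Harvest: 9 to 8, Maru.
Maru vs Ember: 6+3+3 = 12 for Maru, 5 for Ember — Maru by 12–5.
Cedar vs Grove: 6+3+3+5 = 17 for Cedar, 0 for Grove — Cedar by 17–0.
Cedar vs Juniper: Cedar preferred on 3+3 = 6 ballots; Juniper wins 11–6.
Cedar vs Harvest: 3+3 = 6 for Cedar, 11 for Harvest — Harvest by 11–6.
Cedar vs Ember: Cedar is ranked higher on 6+3+3 = 12 ballots, Ember on 5. Cedar wins 12–5.
Grove vs Juniper: 3 for Grove, 14 for Juniper — Juniper by 14–3.
Grove vs Harvest: 3 for Grove, 14 for Harvest — Harvest by 14–3.
Grove vs Ember: 3 to 14, Ember.
Juniper vs Harvest: 6+3 = 9 for Juniper, 8 for Harvest — Juniper by 9–8.
Juniper vs Ember: Juniper preferred on 6+3 = 9 ballots; Juniper wins 9–8.
Harvest vs Ember: 14 to 3, Harvest.
Every restaurant loses at least once (Maru loses to Cedar; Cedar loses to Juniper; Grove loses to Maru; Juniper loses to Maru; Harvest loses to Maru; Ember loses to Maru). The majority relation contains the cycle Maru → Juniper → Cedar → Maru, so there is no Condorcet winner.

none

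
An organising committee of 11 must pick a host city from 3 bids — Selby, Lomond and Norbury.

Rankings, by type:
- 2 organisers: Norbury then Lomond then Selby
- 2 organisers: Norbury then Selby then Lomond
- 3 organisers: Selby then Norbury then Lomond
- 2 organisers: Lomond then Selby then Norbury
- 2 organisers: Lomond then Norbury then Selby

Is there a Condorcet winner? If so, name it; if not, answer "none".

Check each pair by majority over 11 ballots:
Selby–Lomond: Lomond 6–5.
Selby vs Norbury: Norbury, 6–5.
Lomond–Norbury: Norbury 7–4.
Norbury defeats every rival head-to-head and is the Condorcet winner.

Norbury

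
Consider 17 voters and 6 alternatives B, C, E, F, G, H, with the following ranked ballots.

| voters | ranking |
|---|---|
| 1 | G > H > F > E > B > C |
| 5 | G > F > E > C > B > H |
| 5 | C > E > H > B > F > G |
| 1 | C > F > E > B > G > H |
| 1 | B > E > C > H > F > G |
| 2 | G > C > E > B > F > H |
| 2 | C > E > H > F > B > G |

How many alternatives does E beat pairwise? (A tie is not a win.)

E against each rival (17 voters):
E vs B: 1+5+5+1+2+2 = 16 for E, 1 for B — E by 16–1.
E vs C: C wins 10–7.
E vs F: E, 10–7.
E vs G: E is ranked higher on 5+1+1+2 = 9 ballots, G on 8. E wins 9–8.
E vs H: E is ranked higher on 5+5+1+1+2+2 = 16 ballots, H on 1. E wins 16–1.
E beats B, F, G, H; loses to C — 4 pairwise wins.

4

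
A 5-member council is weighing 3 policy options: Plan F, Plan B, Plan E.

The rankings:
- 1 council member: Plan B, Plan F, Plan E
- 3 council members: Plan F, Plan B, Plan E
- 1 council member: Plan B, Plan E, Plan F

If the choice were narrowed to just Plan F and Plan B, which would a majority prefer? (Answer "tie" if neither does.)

Plan F

Ballots ranking Plan F above Plan B: 3.
Ballots ranking Plan B above Plan F: 5 − 3 = 2.
Plan F wins the head-to-head 3–2.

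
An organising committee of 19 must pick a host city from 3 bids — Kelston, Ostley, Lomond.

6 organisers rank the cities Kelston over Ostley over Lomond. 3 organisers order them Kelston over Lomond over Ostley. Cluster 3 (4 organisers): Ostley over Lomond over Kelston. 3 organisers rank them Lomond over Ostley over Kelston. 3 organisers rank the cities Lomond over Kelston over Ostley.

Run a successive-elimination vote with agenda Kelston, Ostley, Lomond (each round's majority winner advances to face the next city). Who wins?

Lomond

Round 1: Kelston vs Ostley — 12–7, Kelston advances.
Round 2: Kelston vs Lomond — 9–10, Lomond advances.
Lomond survives the agenda.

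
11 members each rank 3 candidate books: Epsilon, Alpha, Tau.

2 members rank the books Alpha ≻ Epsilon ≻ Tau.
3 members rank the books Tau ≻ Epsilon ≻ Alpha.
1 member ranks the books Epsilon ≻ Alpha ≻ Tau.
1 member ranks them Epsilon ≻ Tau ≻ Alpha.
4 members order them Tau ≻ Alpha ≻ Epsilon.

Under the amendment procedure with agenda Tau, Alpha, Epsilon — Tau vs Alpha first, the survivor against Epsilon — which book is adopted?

Round 1: Tau vs Alpha — 8–3, Tau advances.
Round 2: Tau vs Epsilon — 7–4, Tau advances.
Tau survives the agenda.

Tau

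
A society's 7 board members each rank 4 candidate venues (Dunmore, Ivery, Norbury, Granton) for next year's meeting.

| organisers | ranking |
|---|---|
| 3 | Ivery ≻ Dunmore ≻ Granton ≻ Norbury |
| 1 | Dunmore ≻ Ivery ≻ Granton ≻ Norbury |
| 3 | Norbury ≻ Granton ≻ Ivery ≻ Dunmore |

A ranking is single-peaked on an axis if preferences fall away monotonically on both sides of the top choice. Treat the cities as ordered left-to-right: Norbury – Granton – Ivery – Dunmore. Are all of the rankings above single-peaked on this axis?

yes

Axis positions: Norbury=1, Granton=2, Ivery=3, Dunmore=4.
Type 1 (peak Ivery at position 3): ranking walks positions 3-4-2-1, expanding outward from the peak — single-peaked.
Type 2 (peak Dunmore at position 4): ranking walks positions 4-3-2-1, expanding outward from the peak — single-peaked.
Type 3 (peak Norbury at position 1): ranking walks positions 1-2-3-4, expanding outward from the peak — single-peaked.
Every ranking is single-peaked on this axis.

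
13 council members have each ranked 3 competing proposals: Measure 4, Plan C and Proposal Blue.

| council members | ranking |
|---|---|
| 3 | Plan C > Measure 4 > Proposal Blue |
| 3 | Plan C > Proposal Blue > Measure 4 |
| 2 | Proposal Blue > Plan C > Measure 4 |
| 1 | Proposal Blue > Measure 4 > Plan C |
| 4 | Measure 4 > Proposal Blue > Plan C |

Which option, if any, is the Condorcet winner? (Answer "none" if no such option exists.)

Pairwise majorities:
Measure 4 vs Plan C: Measure 4 preferred on 1+4 = 5 ballots; Plan C wins 8–5.
Measure 4 vs Proposal Blue: 7 to 6, Measure 4.
Plan C vs Proposal Blue: Plan C is ranked higher on 3+3 = 6 ballots, Proposal Blue on 7. Proposal Blue wins 7–6.
Every option loses at least once (Measure 4 loses to Plan C; Plan C loses to Proposal Blue; Proposal Blue loses to Measure 4). The majority relation contains the cycle Measure 4 → Proposal Blue → Plan C → Measure 4, so there is no Condorcet winner.

none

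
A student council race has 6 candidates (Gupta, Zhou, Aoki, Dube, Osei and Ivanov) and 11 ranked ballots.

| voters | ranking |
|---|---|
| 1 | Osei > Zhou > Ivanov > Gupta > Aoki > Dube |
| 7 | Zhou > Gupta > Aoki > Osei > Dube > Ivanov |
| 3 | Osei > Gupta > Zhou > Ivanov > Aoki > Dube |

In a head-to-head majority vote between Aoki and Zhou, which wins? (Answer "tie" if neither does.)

Zhou

No ballot ranks Aoki above Zhou: 0.
Ballots ranking Zhou above Aoki: 11 − 0 = 11.
Zhou wins the head-to-head 11–0.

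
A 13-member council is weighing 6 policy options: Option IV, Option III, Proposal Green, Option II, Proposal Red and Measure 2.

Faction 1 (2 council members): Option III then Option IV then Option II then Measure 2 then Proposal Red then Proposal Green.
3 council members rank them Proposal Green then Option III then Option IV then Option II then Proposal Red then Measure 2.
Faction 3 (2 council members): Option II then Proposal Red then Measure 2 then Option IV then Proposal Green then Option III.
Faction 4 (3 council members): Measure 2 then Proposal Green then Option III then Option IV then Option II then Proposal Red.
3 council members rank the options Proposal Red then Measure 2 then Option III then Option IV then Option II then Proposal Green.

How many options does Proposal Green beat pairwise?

1

Proposal Green against each rival (13 council members):
Proposal Green vs Option IV: 6 to 7, Option IV.
Proposal Green vs Option III: Proposal Green, 8–5.
Proposal Green vs Option II: Proposal Green preferred on 3+3 = 6 ballots; Option II wins 7–6.
Proposal Green–Proposal Red: Proposal Red 7–6.
Proposal Green vs Measure 2: Measure 2 wins 10–3.
Proposal Green beats Option III; loses to Option IV, Option II, Proposal Red, Measure 2 — 1 pairwise win.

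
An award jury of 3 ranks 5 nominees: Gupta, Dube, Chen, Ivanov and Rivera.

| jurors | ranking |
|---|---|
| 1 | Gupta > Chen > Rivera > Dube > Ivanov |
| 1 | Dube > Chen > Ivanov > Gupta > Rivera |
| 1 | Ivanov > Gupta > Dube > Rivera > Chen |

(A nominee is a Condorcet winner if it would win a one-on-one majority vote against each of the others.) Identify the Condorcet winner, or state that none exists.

Check each pair by majority over 3 ballots:
Gupta vs Dube: 1+1 = 2 for Gupta, 1 for Dube — Gupta by 2–1.
Gupta vs Chen: Gupta is ranked higher on 1+1 = 2 ballots, Chen on 1. Gupta wins 2–1.
Gupta vs Ivanov: 1 to 2, Ivanov.
Gupta vs Rivera: Gupta is ranked higher on 1+1+1 = 3 ballots, Rivera on 0. Gupta wins 3–0.
Dube vs Chen: Dube preferred on 1+1 = 2 ballots; Dube wins 2–1.
Dube vs Ivanov: 1+1 = 2 for Dube, 1 for Ivanov — Dube by 2–1.
Dube vs Rivera: Dube preferred on 1+1 = 2 ballots; Dube wins 2–1.
Chen vs Ivanov: 1+1 = 2 for Chen, 1 for Ivanov — Chen by 2–1.
Chen vs Rivera: Chen is ranked higher on 1+1 = 2 ballots, Rivera on 1. Chen wins 2–1.
Ivanov vs Rivera: 1+1 = 2 for Ivanov, 1 for Rivera — Ivanov by 2–1.
No nominee is unbeaten: Gupta loses to Ivanov; Dube loses to Gupta; Chen loses to Gupta; Ivanov loses to Dube; Rivera loses to Gupta. In particular Gupta → Dube → Ivanov → Gupta is a majority cycle — no Condorcet winner exists.

none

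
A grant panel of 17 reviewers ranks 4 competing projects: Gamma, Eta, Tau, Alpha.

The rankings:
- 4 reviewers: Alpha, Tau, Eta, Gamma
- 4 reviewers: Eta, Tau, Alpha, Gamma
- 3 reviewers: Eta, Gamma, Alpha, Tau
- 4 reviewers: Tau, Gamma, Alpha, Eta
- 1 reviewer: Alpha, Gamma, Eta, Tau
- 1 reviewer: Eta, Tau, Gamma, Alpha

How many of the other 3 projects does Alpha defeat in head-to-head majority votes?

2

Alpha against each rival (17 reviewers):
Alpha–Gamma: Alpha 9–8.
Alpha vs Eta: Alpha wins 9–8.
Alpha vs Tau: Tau, 9–8.
Alpha beats Gamma, Eta; loses to Tau — 2 pairwise wins.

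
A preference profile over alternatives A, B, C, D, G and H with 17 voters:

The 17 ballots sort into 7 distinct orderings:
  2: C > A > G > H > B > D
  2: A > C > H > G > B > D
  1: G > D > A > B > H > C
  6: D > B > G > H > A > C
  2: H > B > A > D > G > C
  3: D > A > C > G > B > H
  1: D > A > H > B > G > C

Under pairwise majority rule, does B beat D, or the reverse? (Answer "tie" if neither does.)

Ballots ranking B above D: 2 + 2 + 2 = 6.
Ballots ranking D above B: 17 − 6 = 11.
D wins the head-to-head 11–6.

D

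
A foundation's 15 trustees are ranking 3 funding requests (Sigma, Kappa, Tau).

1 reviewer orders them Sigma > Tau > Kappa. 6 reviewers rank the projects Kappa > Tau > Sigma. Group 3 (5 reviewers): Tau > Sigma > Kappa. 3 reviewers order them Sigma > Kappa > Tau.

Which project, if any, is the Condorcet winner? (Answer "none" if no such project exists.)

Pairwise majorities:
Sigma vs Kappa: Sigma wins 9–6.
Sigma–Tau: Tau 11–4.
Kappa vs Tau: Kappa wins 9–6.
Each project drops at least one matchup (Sigma loses to Tau; Kappa loses to Sigma; Tau loses to Kappa); the cycle Sigma > Kappa > Tau > Sigma rules out a Condorcet winner.

none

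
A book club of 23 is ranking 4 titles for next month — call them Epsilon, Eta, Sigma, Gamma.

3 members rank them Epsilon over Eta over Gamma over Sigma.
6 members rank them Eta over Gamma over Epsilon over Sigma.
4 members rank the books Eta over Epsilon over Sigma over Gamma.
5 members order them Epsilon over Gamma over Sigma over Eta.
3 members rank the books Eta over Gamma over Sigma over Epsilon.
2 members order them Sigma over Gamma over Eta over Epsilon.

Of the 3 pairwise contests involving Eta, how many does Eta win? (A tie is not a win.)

Eta against each rival (23 members):
Eta vs Epsilon: 15 to 8, Eta.
Eta vs Sigma: Eta wins 16–7.
Eta–Gamma: Eta 16–7.
Eta beats Epsilon, Sigma, Gamma — 3 pairwise wins.

3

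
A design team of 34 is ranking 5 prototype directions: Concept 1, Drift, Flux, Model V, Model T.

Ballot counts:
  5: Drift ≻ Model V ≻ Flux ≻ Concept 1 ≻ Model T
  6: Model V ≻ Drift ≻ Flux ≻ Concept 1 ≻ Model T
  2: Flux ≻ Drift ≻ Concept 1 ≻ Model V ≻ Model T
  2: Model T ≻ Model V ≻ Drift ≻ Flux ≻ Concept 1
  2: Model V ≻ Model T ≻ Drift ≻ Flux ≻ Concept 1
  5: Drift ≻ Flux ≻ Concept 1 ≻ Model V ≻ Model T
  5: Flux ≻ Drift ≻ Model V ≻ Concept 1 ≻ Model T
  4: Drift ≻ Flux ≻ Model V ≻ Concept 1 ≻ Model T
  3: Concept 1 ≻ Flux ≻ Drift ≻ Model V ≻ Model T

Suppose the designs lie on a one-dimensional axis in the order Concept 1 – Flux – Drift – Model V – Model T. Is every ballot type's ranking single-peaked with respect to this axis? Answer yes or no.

yes

Axis positions: Concept 1=1, Flux=2, Drift=3, Model V=4, Model T=5.
Ballot type 1 (peak Drift at position 3): ranking walks positions 3-4-2-1-5, expanding outward from the peak — single-peaked.
Ballot type 2 (peak Model V at position 4): ranking walks positions 4-3-2-1-5, expanding outward from the peak — single-peaked.
Ballot type 3 (peak Flux at position 2): ranking walks positions 2-3-1-4-5, expanding outward from the peak — single-peaked.
Ballot type 4 (peak Model T at position 5): ranking walks positions 5-4-3-2-1, expanding outward from the peak — single-peaked.
Ballot type 5 (peak Model V at position 4): ranking walks positions 4-5-3-2-1, expanding outward from the peak — single-peaked.
Ballot type 6 (peak Drift at position 3): ranking walks positions 3-2-1-4-5, expanding outward from the peak — single-peaked.
Ballot type 7 (peak Flux at position 2): ranking walks positions 2-3-4-1-5, expanding outward from the peak — single-peaked.
Ballot type 8 (peak Drift at position 3): ranking walks positions 3-2-4-1-5, expanding outward from the peak — single-peaked.
Ballot type 9 (peak Concept 1 at position 1): ranking walks positions 1-2-3-4-5, expanding outward from the peak — single-peaked.
Every ranking is single-peaked on this axis.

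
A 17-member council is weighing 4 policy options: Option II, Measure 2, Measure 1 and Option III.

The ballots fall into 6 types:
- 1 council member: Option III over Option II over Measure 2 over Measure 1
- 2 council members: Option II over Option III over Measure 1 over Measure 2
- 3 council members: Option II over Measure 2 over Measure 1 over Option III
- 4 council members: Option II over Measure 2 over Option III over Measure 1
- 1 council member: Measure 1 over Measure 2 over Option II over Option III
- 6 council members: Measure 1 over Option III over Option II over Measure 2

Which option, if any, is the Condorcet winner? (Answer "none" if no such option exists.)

Head-to-head results (17 council members):
Option II vs Measure 2: Option II preferred on 1+2+3+4+6 = 16 ballots; Option II wins 16–1.
Option II vs Measure 1: 1+2+3+4 = 10 for Option II, 7 for Measure 1 — Option II by 10–7.
Option II vs Option III: Option II preferred on 2+3+4+1 = 10 ballots; Option II wins 10–7.
Measure 2 vs Measure 1: Measure 2 preferred on 1+3+4 = 8 ballots; Measure 1 wins 9–8.
Measure 2 vs Option III: Measure 2 is ranked higher on 3+4+1 = 8 ballots, Option III on 9. Option III wins 9–8.
Measure 1 vs Option III: 10 to 7, Measure 1.
Option II wins every pairwise contest, so Option II is the Condorcet winner.

Option II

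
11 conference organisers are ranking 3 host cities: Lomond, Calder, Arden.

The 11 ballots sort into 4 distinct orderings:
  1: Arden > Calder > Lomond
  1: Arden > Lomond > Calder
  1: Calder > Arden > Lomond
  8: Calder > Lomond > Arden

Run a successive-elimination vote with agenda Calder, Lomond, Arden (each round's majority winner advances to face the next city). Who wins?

Calder

Round 1: Calder vs Lomond — 10–1, Calder advances.
Round 2: Calder vs Arden — 9–2, Calder advances.
Calder survives the agenda.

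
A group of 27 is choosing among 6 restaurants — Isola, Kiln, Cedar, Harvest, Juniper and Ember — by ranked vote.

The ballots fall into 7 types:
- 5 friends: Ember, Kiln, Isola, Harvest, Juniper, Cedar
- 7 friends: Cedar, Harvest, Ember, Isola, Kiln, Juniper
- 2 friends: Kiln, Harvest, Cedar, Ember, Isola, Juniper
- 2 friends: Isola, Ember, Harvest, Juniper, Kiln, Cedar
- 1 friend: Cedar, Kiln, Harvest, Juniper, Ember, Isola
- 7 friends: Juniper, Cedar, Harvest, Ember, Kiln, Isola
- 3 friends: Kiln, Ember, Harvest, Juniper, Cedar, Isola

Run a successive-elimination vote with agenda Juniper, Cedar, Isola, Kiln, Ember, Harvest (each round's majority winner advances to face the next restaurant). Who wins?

Round 1: Juniper vs Cedar — 17–10, Juniper advances.
Round 2: Juniper vs Isola — 11–16, Isola advances.
Round 3: Isola vs Kiln — 9–18, Kiln advances.
Round 4: Kiln vs Ember — 6–21, Ember advances.
Round 5: Ember vs Harvest — 10–17, Harvest advances.
The agenda winner is Harvest.

Harvest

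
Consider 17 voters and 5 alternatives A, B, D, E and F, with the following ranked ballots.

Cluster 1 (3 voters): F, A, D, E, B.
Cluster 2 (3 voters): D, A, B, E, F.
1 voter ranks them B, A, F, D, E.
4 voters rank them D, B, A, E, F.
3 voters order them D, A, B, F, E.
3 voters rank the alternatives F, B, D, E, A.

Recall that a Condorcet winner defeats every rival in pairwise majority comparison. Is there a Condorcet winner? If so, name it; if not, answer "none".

D

Pairwise majorities:
A vs B: 3+3+3 = 9 for A, 8 for B — A by 9–8.
A vs D: D wins 13–4.
A vs E: 3+3+1+4+3 = 14 for A, 3 for E — A by 14–3.
A–F: A 11–6.
B vs D: D wins 13–4.
B vs E: B wins 14–3.
B vs F: 3+1+4+3 = 11 for B, 6 for F — B by 11–6.
D vs E: D wins 17–0.
D vs F: D wins 10–7.
E vs F: 7 to 10, F.
D beats each of A, B, E, F — D is the Condorcet winner.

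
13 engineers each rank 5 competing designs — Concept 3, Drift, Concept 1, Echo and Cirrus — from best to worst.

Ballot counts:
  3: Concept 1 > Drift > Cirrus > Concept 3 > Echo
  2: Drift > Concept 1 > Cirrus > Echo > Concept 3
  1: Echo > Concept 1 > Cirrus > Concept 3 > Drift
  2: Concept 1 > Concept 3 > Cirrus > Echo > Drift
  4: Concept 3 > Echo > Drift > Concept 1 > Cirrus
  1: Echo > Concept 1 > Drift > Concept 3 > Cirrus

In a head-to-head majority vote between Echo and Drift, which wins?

Echo

Ballots ranking Echo above Drift: 1 + 2 + 4 + 1 = 8.
Ballots ranking Drift above Echo: 13 − 8 = 5.
Echo wins the head-to-head 8–5.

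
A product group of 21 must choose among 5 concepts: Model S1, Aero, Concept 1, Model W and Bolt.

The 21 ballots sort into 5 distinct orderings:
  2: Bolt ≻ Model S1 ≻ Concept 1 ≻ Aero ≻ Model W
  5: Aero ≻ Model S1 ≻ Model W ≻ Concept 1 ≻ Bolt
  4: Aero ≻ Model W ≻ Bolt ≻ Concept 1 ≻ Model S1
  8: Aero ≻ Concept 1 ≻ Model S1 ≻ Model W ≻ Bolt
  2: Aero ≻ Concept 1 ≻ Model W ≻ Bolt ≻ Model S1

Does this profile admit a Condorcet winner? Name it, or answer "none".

Check each pair by majority over 21 ballots:
Model S1 vs Aero: Model S1 is ranked higher on 2 ballots, Aero on 19. Aero wins 19–2.
Model S1 vs Concept 1: 2+5 = 7 for Model S1, 14 for Concept 1 — Concept 1 by 14–7.
Model S1 vs Model W: 2+5+8 = 15 for Model S1, 6 for Model W — Model S1 by 15–6.
Model S1 vs Bolt: Model S1 preferred on 5+8 = 13 ballots; Model S1 wins 13–8.
Aero vs Concept 1: Aero preferred on 5+4+8+2 = 19 ballots; Aero wins 19–2.
Aero vs Model W: Aero preferred on 2+5+4+8+2 = 21 ballots; Aero wins 21–0.
Aero vs Bolt: Aero is ranked higher on 5+4+8+2 = 19 ballots, Bolt on 2. Aero wins 19–2.
Concept 1 vs Model W: Concept 1 is ranked higher on 2+8+2 = 12 ballots, Model W on 9. Concept 1 wins 12–9.
Concept 1 vs Bolt: 15 to 6, Concept 1.
Model W vs Bolt: 19 to 2, Model W.
Aero defeats every rival head-to-head and is the Condorcet winner.

Aero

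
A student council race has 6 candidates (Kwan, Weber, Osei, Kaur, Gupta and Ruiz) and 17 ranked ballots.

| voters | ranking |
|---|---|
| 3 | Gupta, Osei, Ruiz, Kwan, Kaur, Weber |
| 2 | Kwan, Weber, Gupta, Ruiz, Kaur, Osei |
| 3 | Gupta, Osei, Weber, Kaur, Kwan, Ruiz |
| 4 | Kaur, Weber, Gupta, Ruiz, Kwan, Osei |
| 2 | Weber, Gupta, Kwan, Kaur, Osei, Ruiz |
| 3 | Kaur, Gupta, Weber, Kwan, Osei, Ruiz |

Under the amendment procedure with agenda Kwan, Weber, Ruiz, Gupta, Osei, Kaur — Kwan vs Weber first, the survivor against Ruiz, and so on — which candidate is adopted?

Round 1: Kwan vs Weber — 5–12, Weber advances.
Round 2: Weber vs Ruiz — 14–3, Weber advances.
Round 3: Weber vs Gupta — 8–9, Gupta advances.
Round 4: Gupta vs Osei — 17–0, Gupta advances.
Round 5: Gupta vs Kaur — 10–7, Gupta advances.
Gupta survives the agenda.

Gupta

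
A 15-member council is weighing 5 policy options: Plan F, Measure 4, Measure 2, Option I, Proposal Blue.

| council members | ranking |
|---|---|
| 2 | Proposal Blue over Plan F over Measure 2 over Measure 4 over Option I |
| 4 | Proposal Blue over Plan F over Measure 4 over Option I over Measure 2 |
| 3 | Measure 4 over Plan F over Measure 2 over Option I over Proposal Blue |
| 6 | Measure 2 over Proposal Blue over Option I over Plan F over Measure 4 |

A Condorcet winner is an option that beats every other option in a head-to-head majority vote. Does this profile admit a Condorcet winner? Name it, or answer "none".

none

Pairwise majorities:
Plan F vs Measure 4: Plan F wins 12–3.
Plan F–Measure 2: Plan F 9–6.
Plan F–Option I: Plan F 9–6.
Plan F vs Proposal Blue: Proposal Blue wins 12–3.
Measure 4 vs Measure 2: Measure 2 wins 8–7.
Measure 4–Option I: Measure 4 9–6.
Measure 4 vs Proposal Blue: Proposal Blue, 12–3.
Measure 2–Option I: Measure 2 11–4.
Measure 2 vs Proposal Blue: Measure 2, 9–6.
Option I–Proposal Blue: Proposal Blue 12–3.
Each option drops at least one matchup (Plan F loses to Proposal Blue; Measure 4 loses to Plan F; Measure 2 loses to Plan F; Option I loses to Plan F; Proposal Blue loses to Measure 2); the cycle Plan F → Measure 2 → Proposal Blue → Plan F rules out a Condorcet winner.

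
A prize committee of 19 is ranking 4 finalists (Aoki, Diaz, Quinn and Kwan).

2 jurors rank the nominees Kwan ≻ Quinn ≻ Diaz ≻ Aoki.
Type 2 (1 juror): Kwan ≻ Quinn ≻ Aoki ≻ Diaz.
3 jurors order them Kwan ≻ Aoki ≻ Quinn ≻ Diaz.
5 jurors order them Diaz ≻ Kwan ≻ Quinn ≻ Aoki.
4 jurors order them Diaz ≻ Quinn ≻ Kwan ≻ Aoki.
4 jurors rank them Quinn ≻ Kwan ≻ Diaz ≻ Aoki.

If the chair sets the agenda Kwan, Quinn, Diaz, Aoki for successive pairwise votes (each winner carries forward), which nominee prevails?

Round 1: Kwan vs Quinn — 11–8, Kwan advances.
Round 2: Kwan vs Diaz — 10–9, Kwan advances.
Round 3: Kwan vs Aoki — 19–0, Kwan advances.
The agenda winner is Kwan.

Kwan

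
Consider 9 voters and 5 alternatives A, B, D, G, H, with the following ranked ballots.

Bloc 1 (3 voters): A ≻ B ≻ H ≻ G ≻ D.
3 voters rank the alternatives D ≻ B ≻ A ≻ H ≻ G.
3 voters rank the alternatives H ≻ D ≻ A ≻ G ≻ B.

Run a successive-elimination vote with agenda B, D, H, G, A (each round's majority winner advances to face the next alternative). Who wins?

A

Round 1: B vs D — 3–6, D advances.
Round 2: D vs H — 3–6, H advances.
Round 3: H vs G — 9–0, H advances.
Round 4: H vs A — 3–6, A advances.
The agenda winner is A.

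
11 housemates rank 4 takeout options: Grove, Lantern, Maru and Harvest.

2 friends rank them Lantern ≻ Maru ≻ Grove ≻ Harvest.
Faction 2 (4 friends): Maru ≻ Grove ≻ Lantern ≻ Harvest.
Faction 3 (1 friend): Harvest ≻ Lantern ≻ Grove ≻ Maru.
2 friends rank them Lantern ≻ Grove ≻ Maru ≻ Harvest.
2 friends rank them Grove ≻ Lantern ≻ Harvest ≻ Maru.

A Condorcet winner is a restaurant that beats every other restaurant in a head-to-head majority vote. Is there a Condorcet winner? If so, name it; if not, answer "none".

Check each pair by majority over 11 ballots:
Grove vs Lantern: 4+2 = 6 for Grove, 5 for Lantern — Grove by 6–5.
Grove vs Maru: 1+2+2 = 5 for Grove, 6 for Maru — Maru by 6–5.
Grove vs Harvest: 10 to 1, Grove.
Lantern vs Maru: 2+1+2+2 = 7 for Lantern, 4 for Maru — Lantern by 7–4.
Lantern vs Harvest: 10 to 1, Lantern.
Maru vs Harvest: Maru is ranked higher on 2+4+2 = 8 ballots, Harvest on 3. Maru wins 8–3.
Each restaurant drops at least one matchup (Grove loses to Maru; Lantern loses to Grove; Maru loses to Lantern; Harvest loses to Grove); the cycle Grove → Lantern → Maru → Grove rules out a Condorcet winner.

none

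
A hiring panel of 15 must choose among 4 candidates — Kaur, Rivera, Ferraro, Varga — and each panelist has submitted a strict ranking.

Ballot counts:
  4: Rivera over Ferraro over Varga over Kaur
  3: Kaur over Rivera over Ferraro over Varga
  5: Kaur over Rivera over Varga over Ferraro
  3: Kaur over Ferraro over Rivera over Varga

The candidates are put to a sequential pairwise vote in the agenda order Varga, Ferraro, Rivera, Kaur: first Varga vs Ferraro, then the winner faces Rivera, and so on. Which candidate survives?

Round 1: Varga vs Ferraro — 5–10, Ferraro advances.
Round 2: Ferraro vs Rivera — 3–12, Rivera advances.
Round 3: Rivera vs Kaur — 4–11, Kaur advances.
Kaur survives the agenda.

Kaur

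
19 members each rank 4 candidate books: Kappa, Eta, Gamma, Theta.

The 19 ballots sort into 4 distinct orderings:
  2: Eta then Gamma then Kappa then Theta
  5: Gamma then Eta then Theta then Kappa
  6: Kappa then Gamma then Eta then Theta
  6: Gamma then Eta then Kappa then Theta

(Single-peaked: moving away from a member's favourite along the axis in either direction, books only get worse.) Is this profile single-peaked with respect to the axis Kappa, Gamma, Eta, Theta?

yes

Axis positions: Kappa=1, Gamma=2, Eta=3, Theta=4.
Type 1 (peak Eta at position 3): ranking walks positions 3-2-1-4, expanding outward from the peak — single-peaked.
Type 2 (peak Gamma at position 2): ranking walks positions 2-3-4-1, expanding outward from the peak — single-peaked.
Type 3 (peak Kappa at position 1): ranking walks positions 1-2-3-4, expanding outward from the peak — single-peaked.
Type 4 (peak Gamma at position 2): ranking walks positions 2-3-1-4, expanding outward from the peak — single-peaked.
Every ranking is single-peaked on this axis.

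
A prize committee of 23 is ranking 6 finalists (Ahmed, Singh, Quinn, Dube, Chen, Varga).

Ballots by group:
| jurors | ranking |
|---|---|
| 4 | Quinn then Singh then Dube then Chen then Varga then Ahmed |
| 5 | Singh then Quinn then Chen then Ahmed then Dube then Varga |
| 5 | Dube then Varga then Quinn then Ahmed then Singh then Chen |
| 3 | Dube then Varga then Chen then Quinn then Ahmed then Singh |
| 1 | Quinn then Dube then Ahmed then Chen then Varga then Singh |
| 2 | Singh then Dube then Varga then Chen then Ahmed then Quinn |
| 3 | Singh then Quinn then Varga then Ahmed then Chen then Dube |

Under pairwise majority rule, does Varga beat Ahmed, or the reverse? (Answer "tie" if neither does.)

Ballots ranking Varga above Ahmed: 4 + 5 + 3 + 2 + 3 = 17.
Ballots ranking Ahmed above Varga: 23 − 17 = 6.
Varga wins the head-to-head 17–6.

Varga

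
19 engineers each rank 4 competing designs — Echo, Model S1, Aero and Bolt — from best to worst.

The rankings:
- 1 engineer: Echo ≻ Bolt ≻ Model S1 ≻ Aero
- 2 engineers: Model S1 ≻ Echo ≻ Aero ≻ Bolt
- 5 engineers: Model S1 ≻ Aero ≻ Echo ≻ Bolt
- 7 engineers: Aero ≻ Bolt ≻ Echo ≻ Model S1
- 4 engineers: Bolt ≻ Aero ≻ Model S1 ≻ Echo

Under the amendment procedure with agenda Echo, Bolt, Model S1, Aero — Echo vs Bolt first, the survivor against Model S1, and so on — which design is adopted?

Round 1: Echo vs Bolt — 8–11, Bolt advances.
Round 2: Bolt vs Model S1 — 12–7, Bolt advances.
Round 3: Bolt vs Aero — 5–14, Aero advances.
The agenda winner is Aero.

Aero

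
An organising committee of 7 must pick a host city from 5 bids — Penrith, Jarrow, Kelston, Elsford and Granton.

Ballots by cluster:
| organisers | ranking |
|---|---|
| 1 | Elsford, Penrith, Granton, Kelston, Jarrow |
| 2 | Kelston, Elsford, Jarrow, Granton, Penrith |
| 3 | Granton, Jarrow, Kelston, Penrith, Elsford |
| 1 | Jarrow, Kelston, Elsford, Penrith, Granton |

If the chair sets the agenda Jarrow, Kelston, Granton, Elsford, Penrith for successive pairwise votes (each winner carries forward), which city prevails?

Round 1: Jarrow vs Kelston — 4–3, Jarrow advances.
Round 2: Jarrow vs Granton — 3–4, Granton advances.
Round 3: Granton vs Elsford — 3–4, Elsford advances.
Round 4: Elsford vs Penrith — 4–3, Elsford advances.
Elsford survives the agenda.

Elsford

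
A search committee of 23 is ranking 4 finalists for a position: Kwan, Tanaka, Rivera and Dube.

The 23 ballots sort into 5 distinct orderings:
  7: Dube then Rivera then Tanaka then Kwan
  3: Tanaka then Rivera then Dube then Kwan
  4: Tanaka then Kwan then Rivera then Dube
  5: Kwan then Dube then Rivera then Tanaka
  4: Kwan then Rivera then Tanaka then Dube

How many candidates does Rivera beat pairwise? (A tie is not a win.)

1

Rivera against each rival (23 committee members):
Rivera vs Kwan: Rivera is ranked higher on 7+3 = 10 ballots, Kwan on 13. Kwan wins 13–10.
Rivera vs Tanaka: 16 to 7, Rivera.
Rivera vs Dube: Rivera preferred on 3+4+4 = 11 ballots; Dube wins 12–11.
Rivera beats Tanaka; loses to Kwan, Dube — 1 pairwise win.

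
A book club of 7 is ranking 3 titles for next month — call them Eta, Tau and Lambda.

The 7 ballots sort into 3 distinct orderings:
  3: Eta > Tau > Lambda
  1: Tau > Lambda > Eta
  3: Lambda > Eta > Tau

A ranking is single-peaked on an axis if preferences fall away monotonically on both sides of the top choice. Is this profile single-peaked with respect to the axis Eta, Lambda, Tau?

no

Axis positions: Eta=1, Lambda=2, Tau=3.
Cluster 1: ranking walks positions 1-3-2; Tau is ranked above Lambda even though Lambda lies between Tau and the peak Eta on the axis — preferences dip and rise again. Not single-peaked.
Cluster 2 (peak Tau at position 3): ranking walks positions 3-2-1, expanding outward from the peak — single-peaked.
Cluster 3 (peak Lambda at position 2): ranking walks positions 2-1-3, expanding outward from the peak — single-peaked.
Cluster 1 violates single-peakedness, so the profile is not single-peaked on this axis.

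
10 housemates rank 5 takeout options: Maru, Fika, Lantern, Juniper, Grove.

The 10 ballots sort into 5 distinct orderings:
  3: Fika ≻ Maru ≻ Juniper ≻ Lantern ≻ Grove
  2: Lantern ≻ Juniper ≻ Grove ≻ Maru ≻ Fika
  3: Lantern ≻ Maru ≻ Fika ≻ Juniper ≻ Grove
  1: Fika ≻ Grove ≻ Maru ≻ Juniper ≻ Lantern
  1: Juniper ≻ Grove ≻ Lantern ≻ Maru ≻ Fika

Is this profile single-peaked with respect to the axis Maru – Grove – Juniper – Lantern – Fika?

Axis positions: Maru=1, Grove=2, Juniper=3, Lantern=4, Fika=5.
Type 1: ranking walks positions 5-1-3-4-2; Maru is ranked above Lantern even though Lantern lies between Maru and the peak Fika on the axis — preferences dip and rise again. Not single-peaked.
Type 2 (peak Lantern at position 4): ranking walks positions 4-3-2-1-5, expanding outward from the peak — single-peaked.
Type 3: ranking walks positions 4-1-5-3-2; Maru is ranked above Juniper even though Juniper lies between Maru and the peak Lantern on the axis — preferences dip and rise again. Not single-peaked.
Type 4: ranking walks positions 5-2-1-3-4; Grove is ranked above Lantern even though Lantern lies between Grove and the peak Fika on the axis — preferences dip and rise again. Not single-peaked.
Type 5 (peak Juniper at position 3): ranking walks positions 3-2-4-1-5, expanding outward from the peak — single-peaked.
Type 1 violates single-peakedness, so the profile is not single-peaked on this axis.

no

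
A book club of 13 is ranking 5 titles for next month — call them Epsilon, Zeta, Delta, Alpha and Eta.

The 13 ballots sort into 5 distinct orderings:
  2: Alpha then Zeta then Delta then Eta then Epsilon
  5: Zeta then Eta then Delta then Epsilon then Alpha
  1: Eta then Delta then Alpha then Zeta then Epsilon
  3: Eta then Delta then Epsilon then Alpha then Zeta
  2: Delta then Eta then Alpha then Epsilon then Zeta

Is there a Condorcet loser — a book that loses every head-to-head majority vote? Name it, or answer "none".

Pairwise majorities:
Epsilon vs Zeta: 3+2 = 5 for Epsilon, 8 for Zeta — Zeta by 8–5.
Epsilon vs Delta: Delta wins 13–0.
Epsilon vs Alpha: 5+3 = 8 for Epsilon, 5 for Alpha — Epsilon by 8–5.
Epsilon vs Eta: Epsilon is ranked higher on 0 ballots, Eta on 13. Eta wins 13–0.
Zeta vs Delta: 7 to 6, Zeta.
Zeta vs Alpha: Alpha, 8–5.
Zeta–Eta: Zeta 7–6.
Delta vs Alpha: Delta, 11–2.
Delta vs Eta: Delta is ranked higher on 2+2 = 4 ballots, Eta on 9. Eta wins 9–4.
Alpha–Eta: Eta 11–2.
Every book wins at least one matchup (Epsilon beats Alpha; Zeta beats Epsilon; Delta beats Epsilon; Alpha beats Zeta; Eta beats Epsilon), so there is no Condorcet loser.

none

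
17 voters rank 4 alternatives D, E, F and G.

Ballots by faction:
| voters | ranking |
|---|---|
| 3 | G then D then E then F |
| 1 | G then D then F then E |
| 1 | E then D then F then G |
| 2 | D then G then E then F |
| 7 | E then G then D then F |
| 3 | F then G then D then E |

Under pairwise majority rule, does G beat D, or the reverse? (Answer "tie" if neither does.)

G

Ballots ranking G above D: 3 + 1 + 7 + 3 = 14.
Ballots ranking D above G: 17 − 14 = 3.
G wins the head-to-head 14–3.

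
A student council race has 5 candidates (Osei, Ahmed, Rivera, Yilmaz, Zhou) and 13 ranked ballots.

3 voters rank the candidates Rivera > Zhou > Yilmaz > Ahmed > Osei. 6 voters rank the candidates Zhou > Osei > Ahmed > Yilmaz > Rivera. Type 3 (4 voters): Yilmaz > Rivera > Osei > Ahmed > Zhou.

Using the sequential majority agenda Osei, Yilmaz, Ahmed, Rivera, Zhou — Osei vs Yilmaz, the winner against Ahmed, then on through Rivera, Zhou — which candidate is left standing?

Zhou

Round 1: Osei vs Yilmaz — 6–7, Yilmaz advances.
Round 2: Yilmaz vs Ahmed — 7–6, Yilmaz advances.
Round 3: Yilmaz vs Rivera — 10–3, Yilmaz advances.
Round 4: Yilmaz vs Zhou — 4–9, Zhou advances.
Zhou survives the agenda.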